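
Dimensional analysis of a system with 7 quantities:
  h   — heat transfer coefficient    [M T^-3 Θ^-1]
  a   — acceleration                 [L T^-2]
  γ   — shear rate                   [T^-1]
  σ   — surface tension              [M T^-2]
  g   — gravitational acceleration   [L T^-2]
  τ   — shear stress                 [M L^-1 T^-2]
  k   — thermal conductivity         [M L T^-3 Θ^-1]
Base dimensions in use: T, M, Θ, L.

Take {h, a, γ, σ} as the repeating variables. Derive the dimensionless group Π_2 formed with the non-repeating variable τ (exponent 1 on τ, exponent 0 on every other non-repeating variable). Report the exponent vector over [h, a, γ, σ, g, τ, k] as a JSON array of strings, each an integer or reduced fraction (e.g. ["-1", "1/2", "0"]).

Write exponents as rows T,M,Θ,L / cols h,a,γ,σ,g,τ,k:
  T: [-3 -2 -1 -2 -2 -2 -3]
  M: [ 1  0  0  1  0  1  1]
  Θ: [-1  0  0  0  0  0 -1]
  L: [ 0  1  0  0  1 -1  1]
RREF → pivots at {h,a,γ,σ} ⇒ r = 4
Repeat: h,a,γ,σ; free: g,τ,k
RREF:
  r0: [   1    0    0    0    0    0    1]
  r1: [   0    1    0    0    1   -1    1]
  r2: [   0    0    1    0    0    2   -2]
  r3: [   0    0    0    1    0    1    0]
Fix exponent of τ at 1, g at 0, k at 0; solve each RREF row for its pivot's exponent:
  r0: exp(h) + (0)·1 = 0 ⇒ exp(h) = 0
  r1: exp(a) + (-1)·1 = 0 ⇒ exp(a) = 1
  r2: exp(γ) + (2)·1 = 0 ⇒ exp(γ) = -2
  r3: exp(σ) + (1)·1 = 0 ⇒ exp(σ) = -1
Π_2 = a · γ^-2 · σ^-1 · τ

["0", "1", "-2", "-1", "0", "1", "0"]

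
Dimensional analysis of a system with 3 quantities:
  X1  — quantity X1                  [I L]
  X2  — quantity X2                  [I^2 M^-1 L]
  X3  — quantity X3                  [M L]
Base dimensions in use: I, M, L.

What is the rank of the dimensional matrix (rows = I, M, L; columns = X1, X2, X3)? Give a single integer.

2

Exponent matrix [I,M,L] × [X1,X2,X3]:
  I: [ 1  2  0]
  M: [ 0 -1  1]
  L: [ 1  1  1]
Row reduction gives pivot columns X1,X2; rank = 2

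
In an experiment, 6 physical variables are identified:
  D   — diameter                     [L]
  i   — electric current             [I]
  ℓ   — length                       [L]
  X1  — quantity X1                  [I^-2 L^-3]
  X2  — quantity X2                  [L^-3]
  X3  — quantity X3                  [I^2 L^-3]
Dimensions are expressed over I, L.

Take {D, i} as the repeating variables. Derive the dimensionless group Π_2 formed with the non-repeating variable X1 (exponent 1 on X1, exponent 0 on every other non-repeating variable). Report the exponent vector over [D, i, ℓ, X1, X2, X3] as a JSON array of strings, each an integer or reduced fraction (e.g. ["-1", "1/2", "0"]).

["3", "2", "0", "1", "0", "0"]

Exponent matrix [I,L] × [D,i,ℓ,X1,X2,X3]:
  I: [ 0  1  0 -2  0  2]
  L: [ 1  0  1 -3 -3 -3]
Echelon form has 2 nonzero rows (pivots: D,i)
Repeat: D,i; free: ℓ,X1,X2,X3
RREF:
  r0: [   1    0    1   -3   -3   -3]
  r1: [   0    1    0   -2    0    2]
Fix exponent of X1 at 1, ℓ at 0, X2 at 0, X3 at 0; solve each RREF row for its pivot's exponent:
  r0: exp(D) + (-3)·1 = 0 ⇒ exp(D) = 3
  r1: exp(i) + (-2)·1 = 0 ⇒ exp(i) = 2
Π_2 = D^3 · i^2 · X1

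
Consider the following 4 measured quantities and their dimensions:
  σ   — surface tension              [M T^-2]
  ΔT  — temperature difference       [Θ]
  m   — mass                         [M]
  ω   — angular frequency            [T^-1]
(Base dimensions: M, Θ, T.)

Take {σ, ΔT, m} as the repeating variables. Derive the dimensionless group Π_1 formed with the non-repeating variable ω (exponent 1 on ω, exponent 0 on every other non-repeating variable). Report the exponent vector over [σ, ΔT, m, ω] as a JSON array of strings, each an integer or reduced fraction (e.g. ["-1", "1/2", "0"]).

["-1/2", "0", "1/2", "1"]

Dimensional matrix (M×Θ×T by σ×ΔT×m×ω):
  M: [ 1  0  1  0]
  Θ: [ 0  1  0  0]
  T: [-2  0  0 -1]
Echelon form has 3 nonzero rows (pivots: σ,ΔT,m)
Pivot set = {σ,ΔT,m}, free = {ω}
RREF:
  r0: [   1    0    0  1/2]
  r1: [   0    1    0    0]
  r2: [   0    0    1 -1/2]
Fix exponent of ω at 1; solve each RREF row for its pivot's exponent:
  r0: exp(σ) + (1/2)·1 = 0 ⇒ exp(σ) = -1/2
  r1: exp(ΔT) + (0)·1 = 0 ⇒ exp(ΔT) = 0
  r2: exp(m) + (-1/2)·1 = 0 ⇒ exp(m) = 1/2
Π_1 = σ^(-1/2) · m^(1/2) · ω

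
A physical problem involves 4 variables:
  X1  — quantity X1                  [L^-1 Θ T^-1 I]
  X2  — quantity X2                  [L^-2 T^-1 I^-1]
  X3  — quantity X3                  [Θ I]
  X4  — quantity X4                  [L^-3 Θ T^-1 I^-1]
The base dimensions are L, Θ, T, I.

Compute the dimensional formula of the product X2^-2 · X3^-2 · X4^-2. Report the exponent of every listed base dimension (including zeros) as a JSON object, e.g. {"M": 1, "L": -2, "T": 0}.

Write exponents as rows L,Θ,T,I / cols X1,X2,X3,X4:
  L: [-1 -2  0 -3]
  Θ: [ 1  0  1  1]
  T: [-1 -1  0 -1]
  I: [ 1 -1  1 -1]
  [L]: (-2)·-2+(-2)·0+(-2)·-3 = 10
  [Θ]: (-2)·0+(-2)·1+(-2)·1 = -4
  [T]: (-2)·-1+(-2)·0+(-2)·-1 = 4
  [I]: (-2)·-1+(-2)·1+(-2)·-1 = 2
⇒ L^10 Θ^-4 T^4 I^2

{"L": 10, "Θ": -4, "T": 4, "I": 2}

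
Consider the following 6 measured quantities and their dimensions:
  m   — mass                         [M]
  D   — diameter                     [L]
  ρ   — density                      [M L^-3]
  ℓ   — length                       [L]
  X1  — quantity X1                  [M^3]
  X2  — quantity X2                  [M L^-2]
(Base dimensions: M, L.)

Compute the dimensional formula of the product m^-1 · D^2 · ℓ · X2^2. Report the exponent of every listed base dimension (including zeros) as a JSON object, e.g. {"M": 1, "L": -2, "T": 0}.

{"M": 1, "L": -1}

Exponent matrix [M,L] × [m,D,ρ,ℓ,X1,X2]:
  M: [ 1  0  1  0  3  1]
  L: [ 0  1 -3  1  0 -2]
  [M]: (-1)·1+(2)·0+(1)·0+(2)·1 = 1
  [L]: (-1)·0+(2)·1+(1)·1+(2)·-2 = -1
⇒ M L^-1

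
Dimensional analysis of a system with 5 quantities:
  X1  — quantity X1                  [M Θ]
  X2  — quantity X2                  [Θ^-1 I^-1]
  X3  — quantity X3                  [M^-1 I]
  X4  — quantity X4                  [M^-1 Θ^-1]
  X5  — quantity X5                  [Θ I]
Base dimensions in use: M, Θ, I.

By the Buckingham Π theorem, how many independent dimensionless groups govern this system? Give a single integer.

3

Dimensional matrix (M×Θ×I by X1×X2×X3×X4×X5):
  M: [ 1  0 -1 -1  0]
  Θ: [ 1 -1  0 -1  1]
  I: [ 0 -1  1  0  1]
RREF → pivots at {X1,X2} ⇒ r = 2
5 vars − rank 2 = 3 Π groups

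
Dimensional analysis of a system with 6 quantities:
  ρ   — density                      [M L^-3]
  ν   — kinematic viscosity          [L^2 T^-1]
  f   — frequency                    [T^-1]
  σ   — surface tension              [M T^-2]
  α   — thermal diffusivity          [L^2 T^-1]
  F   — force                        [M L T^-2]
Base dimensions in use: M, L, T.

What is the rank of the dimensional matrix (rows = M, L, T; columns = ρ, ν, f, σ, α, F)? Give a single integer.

Write exponents as rows M,L,T / cols ρ,ν,f,σ,α,F:
  M: [ 1  0  0  1  0  1]
  L: [-3  2  0  0  2  1]
  T: [ 0 -1 -1 -2 -1 -2]
RREF → pivots at {ρ,ν,f} ⇒ r = 3

3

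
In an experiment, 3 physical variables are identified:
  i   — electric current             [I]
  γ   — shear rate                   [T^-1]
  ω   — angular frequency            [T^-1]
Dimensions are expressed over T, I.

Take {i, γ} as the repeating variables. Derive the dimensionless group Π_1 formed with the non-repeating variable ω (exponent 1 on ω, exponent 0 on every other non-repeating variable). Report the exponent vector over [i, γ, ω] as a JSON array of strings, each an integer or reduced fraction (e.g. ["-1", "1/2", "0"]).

Exponent matrix [T,I] × [i,γ,ω]:
  T: [ 0 -1 -1]
  I: [ 1  0  0]
Echelon form has 2 nonzero rows (pivots: i,γ)
Repeat: i,γ; free: ω
RREF:
  r0: [   1    0    0]
  r1: [   0    1    1]
Fix exponent of ω at 1; solve each RREF row for its pivot's exponent:
  r0: exp(i) + (0)·1 = 0 ⇒ exp(i) = 0
  r1: exp(γ) + (1)·1 = 0 ⇒ exp(γ) = -1
Π_1 = γ^-1 · ω

["0", "-1", "1"]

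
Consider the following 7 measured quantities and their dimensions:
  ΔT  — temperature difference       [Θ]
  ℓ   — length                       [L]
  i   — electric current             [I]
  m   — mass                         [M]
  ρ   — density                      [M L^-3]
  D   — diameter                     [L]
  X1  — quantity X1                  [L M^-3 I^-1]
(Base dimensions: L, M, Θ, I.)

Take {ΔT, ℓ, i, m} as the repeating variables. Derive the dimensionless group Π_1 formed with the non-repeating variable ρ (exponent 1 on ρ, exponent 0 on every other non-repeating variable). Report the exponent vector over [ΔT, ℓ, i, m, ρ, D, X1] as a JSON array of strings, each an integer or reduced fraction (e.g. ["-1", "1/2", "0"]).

Write exponents as rows L,M,Θ,I / cols ΔT,ℓ,i,m,ρ,D,X1:
  L: [ 0  1  0  0 -3  1  1]
  M: [ 0  0  0  1  1  0 -3]
  Θ: [ 1  0  0  0  0  0  0]
  I: [ 0  0  1  0  0  0 -1]
RREF → pivots at {ΔT,ℓ,i,m} ⇒ r = 4
Pivot set = {ΔT,ℓ,i,m}, free = {ρ,D,X1}
RREF:
  r0: [   1    0    0    0    0    0    0]
  r1: [   0    1    0    0   -3    1    1]
  r2: [   0    0    1    0    0    0   -1]
  r3: [   0    0    0    1    1    0   -3]
Fix exponent of ρ at 1, D at 0, X1 at 0; solve each RREF row for its pivot's exponent:
  r0: exp(ΔT) + (0)·1 = 0 ⇒ exp(ΔT) = 0
  r1: exp(ℓ) + (-3)·1 = 0 ⇒ exp(ℓ) = 3
  r2: exp(i) + (0)·1 = 0 ⇒ exp(i) = 0
  r3: exp(m) + (1)·1 = 0 ⇒ exp(m) = -1
Π_1 = ℓ^3 · m^-1 · ρ

["0", "3", "0", "-1", "1", "0", "0"]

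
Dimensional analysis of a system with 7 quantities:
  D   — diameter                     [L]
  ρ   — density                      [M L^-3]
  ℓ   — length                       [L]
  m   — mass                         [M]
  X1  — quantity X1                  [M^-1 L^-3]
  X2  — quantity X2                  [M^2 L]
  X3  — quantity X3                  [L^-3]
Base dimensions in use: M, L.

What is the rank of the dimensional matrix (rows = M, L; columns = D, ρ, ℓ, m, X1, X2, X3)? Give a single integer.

2

Exponent matrix [M,L] × [D,ρ,ℓ,m,X1,X2,X3]:
  M: [ 0  1  0  1 -1  2  0]
  L: [ 1 -3  1  0 -3  1 -3]
Echelon form has 2 nonzero rows (pivots: D,ρ)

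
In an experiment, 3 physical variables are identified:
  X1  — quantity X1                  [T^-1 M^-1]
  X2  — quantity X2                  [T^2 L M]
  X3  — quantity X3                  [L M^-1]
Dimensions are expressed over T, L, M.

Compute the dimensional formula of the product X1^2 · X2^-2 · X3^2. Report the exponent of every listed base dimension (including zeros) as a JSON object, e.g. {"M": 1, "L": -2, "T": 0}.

Write exponents as rows T,L,M / cols X1,X2,X3:
  T: [-1  2  0]
  L: [ 0  1  1]
  M: [-1  1 -1]
  [T]: (2)·-1+(-2)·2+(2)·0 = -6
  [L]: (2)·0+(-2)·1+(2)·1 = 0
  [M]: (2)·-1+(-2)·1+(2)·-1 = -6
⇒ T^-6 M^-6

{"T": -6, "L": 0, "M": -6}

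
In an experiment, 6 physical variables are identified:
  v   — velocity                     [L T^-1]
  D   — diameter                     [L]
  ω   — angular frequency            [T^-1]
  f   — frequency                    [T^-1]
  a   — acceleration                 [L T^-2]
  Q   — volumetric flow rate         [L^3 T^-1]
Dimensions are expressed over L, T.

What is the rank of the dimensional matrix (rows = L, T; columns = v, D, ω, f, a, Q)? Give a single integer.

Dimensional matrix (L×T by v×D×ω×f×a×Q):
  L: [ 1  1  0  0  1  3]
  T: [-1  0 -1 -1 -2 -1]
Row reduction gives pivot columns v,D; rank = 2

2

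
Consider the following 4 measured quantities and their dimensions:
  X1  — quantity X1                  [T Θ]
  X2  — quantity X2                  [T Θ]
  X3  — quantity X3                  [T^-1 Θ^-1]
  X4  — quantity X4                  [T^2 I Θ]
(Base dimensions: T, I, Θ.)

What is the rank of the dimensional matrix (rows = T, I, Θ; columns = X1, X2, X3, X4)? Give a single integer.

Write exponents as rows T,I,Θ / cols X1,X2,X3,X4:
  T: [ 1  1 -1  2]
  I: [ 0  0  0  1]
  Θ: [ 1  1 -1  1]
RREF → pivots at {X1,X4} ⇒ r = 2

2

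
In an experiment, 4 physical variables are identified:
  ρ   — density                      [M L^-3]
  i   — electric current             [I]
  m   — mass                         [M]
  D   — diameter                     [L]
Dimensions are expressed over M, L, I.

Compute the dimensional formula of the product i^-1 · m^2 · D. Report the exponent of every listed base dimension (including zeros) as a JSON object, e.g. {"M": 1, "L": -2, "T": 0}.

Dimensional matrix (M×L×I by ρ×i×m×D):
  M: [ 1  0  1  0]
  L: [-3  0  0  1]
  I: [ 0  1  0  0]
  [M]: (-1)·0+(2)·1+(1)·0 = 2
  [L]: (-1)·0+(2)·0+(1)·1 = 1
  [I]: (-1)·1+(2)·0+(1)·0 = -1
⇒ M^2 L I^-1

{"M": 2, "L": 1, "I": -1}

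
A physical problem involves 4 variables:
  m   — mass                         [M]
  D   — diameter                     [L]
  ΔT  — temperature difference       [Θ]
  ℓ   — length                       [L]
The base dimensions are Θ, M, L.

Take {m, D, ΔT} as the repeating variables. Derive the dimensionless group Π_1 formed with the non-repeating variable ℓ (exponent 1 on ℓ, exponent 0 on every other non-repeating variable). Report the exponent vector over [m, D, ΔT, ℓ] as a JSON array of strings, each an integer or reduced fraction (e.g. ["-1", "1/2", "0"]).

Write exponents as rows Θ,M,L / cols m,D,ΔT,ℓ:
  Θ: [ 0  0  1  0]
  M: [ 1  0  0  0]
  L: [ 0  1  0  1]
Row reduction gives pivot columns m,D,ΔT; rank = 3
Repeat: m,D,ΔT; free: ℓ
RREF:
  r0: [   1    0    0    0]
  r1: [   0    1    0    1]
  r2: [   0    0    1    0]
Fix exponent of ℓ at 1; solve each RREF row for its pivot's exponent:
  r0: exp(m) + (0)·1 = 0 ⇒ exp(m) = 0
  r1: exp(D) + (1)·1 = 0 ⇒ exp(D) = -1
  r2: exp(ΔT) + (0)·1 = 0 ⇒ exp(ΔT) = 0
Π_1 = D^-1 · ℓ

["0", "-1", "0", "1"]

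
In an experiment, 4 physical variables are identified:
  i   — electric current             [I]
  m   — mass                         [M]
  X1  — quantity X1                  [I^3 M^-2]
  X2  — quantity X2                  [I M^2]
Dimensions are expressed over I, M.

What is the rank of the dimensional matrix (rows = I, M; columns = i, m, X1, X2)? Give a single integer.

Write exponents as rows I,M / cols i,m,X1,X2:
  I: [ 1  0  3  1]
  M: [ 0  1 -2  2]
Echelon form has 2 nonzero rows (pivots: i,m)

2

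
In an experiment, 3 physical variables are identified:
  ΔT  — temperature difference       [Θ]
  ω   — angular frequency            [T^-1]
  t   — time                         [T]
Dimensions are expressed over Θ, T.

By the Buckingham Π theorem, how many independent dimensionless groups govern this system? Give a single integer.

1

Exponent matrix [Θ,T] × [ΔT,ω,t]:
  Θ: [ 1  0  0]
  T: [ 0 -1  1]
Echelon form has 2 nonzero rows (pivots: ΔT,ω)
Π count = n − r = 3 − 2 = 1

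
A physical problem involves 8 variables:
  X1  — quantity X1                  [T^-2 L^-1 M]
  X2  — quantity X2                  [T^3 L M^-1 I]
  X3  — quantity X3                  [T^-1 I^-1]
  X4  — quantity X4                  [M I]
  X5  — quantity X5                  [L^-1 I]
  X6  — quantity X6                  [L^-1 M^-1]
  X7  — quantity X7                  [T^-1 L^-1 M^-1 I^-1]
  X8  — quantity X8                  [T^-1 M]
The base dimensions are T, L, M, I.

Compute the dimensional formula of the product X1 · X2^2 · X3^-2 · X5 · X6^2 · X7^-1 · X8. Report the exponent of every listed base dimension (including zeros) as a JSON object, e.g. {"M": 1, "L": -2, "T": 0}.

Write exponents as rows T,L,M,I / cols X1,X2,X3,X4,X5,X6,X7,X8:
  T: [-2  3 -1  0  0  0 -1 -1]
  L: [-1  1  0  0 -1 -1 -1  0]
  M: [ 1 -1  0  1  0 -1 -1  1]
  I: [ 0  1 -1  1  1  0 -1  0]
  [T]: (1)·-2+(2)·3+(-2)·-1+(1)·0+(2)·0+(-1)·-1+(1)·-1 = 6
  [L]: (1)·-1+(2)·1+(-2)·0+(1)·-1+(2)·-1+(-1)·-1+(1)·0 = -1
  [M]: (1)·1+(2)·-1+(-2)·0+(1)·0+(2)·-1+(-1)·-1+(1)·1 = -1
  [I]: (1)·0+(2)·1+(-2)·-1+(1)·1+(2)·0+(-1)·-1+(1)·0 = 6
⇒ T^6 L^-1 M^-1 I^6

{"T": 6, "L": -1, "M": -1, "I": 6}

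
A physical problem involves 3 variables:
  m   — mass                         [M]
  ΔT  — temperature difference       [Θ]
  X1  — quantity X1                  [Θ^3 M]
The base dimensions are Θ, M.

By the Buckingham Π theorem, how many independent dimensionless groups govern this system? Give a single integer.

Dimensional matrix (Θ×M by m×ΔT×X1):
  Θ: [ 0  1  3]
  M: [ 1  0  1]
Echelon form has 2 nonzero rows (pivots: m,ΔT)
n=3, r=2 ⇒ 1 dimensionless group

1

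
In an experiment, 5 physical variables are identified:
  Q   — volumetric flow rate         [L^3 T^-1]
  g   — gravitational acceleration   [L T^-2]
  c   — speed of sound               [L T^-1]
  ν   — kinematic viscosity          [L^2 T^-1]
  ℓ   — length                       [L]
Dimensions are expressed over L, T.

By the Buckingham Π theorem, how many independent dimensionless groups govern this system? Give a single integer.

Exponent matrix [L,T] × [Q,g,c,ν,ℓ]:
  L: [ 3  1  1  2  1]
  T: [-1 -2 -1 -1  0]
Row reduction gives pivot columns Q,g; rank = 2
n=5, r=2 ⇒ 3 dimensionless groups

3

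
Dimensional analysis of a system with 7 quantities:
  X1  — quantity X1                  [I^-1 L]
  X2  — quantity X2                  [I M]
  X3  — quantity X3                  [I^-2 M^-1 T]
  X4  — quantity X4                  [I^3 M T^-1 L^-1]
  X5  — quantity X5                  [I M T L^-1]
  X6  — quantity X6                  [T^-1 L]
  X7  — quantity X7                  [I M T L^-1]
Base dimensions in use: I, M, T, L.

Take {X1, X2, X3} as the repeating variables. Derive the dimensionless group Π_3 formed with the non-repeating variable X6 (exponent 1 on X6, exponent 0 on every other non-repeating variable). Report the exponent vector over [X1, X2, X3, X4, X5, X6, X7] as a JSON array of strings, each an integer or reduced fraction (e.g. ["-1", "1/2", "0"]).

["-1", "1", "1", "0", "0", "1", "0"]

Dimensional matrix (I×M×T×L by X1×X2×X3×X4×X5×X6×X7):
  I: [-1  1 -2  3  1  0  1]
  M: [ 0  1 -1  1  1  0  1]
  T: [ 0  0  1 -1  1 -1  1]
  L: [ 1  0  0 -1 -1  1 -1]
RREF → pivots at {X1,X2,X3} ⇒ r = 3
Pivot set = {X1,X2,X3}, free = {X4,X5,X6,X7}
RREF:
  r0: [   1    0    0   -1   -1    1   -1]
  r1: [   0    1    0    0    2   -1    2]
  r2: [   0    0    1   -1    1   -1    1]
  r3: [   0    0    0    0    0    0    0]
Fix exponent of X6 at 1, X4 at 0, X5 at 0, X7 at 0; solve each RREF row for its pivot's exponent:
  r0: exp(X1) + (1)·1 = 0 ⇒ exp(X1) = -1
  r1: exp(X2) + (-1)·1 = 0 ⇒ exp(X2) = 1
  r2: exp(X3) + (-1)·1 = 0 ⇒ exp(X3) = 1
Π_3 = X1^-1 · X2 · X3 · X6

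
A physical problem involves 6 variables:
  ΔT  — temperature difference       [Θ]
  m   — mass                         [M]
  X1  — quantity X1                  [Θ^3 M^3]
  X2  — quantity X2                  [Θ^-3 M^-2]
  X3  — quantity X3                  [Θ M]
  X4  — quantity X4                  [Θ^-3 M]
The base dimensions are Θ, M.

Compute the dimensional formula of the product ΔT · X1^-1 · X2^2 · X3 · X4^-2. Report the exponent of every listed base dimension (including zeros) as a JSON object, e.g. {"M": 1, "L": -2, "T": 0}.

{"Θ": -1, "M": -8}

Exponent matrix [Θ,M] × [ΔT,m,X1,X2,X3,X4]:
  Θ: [ 1  0  3 -3  1 -3]
  M: [ 0  1  3 -2  1  1]
  [Θ]: (1)·1+(-1)·3+(2)·-3+(1)·1+(-2)·-3 = -1
  [M]: (1)·0+(-1)·3+(2)·-2+(1)·1+(-2)·1 = -8
⇒ Θ^-1 M^-8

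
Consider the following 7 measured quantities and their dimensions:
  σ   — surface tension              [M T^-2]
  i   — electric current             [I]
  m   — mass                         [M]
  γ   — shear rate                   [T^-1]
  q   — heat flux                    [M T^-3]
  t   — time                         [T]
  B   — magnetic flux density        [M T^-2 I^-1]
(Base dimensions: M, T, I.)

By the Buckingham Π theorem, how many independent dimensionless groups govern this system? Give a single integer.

4

Exponent matrix [M,T,I] × [σ,i,m,γ,q,t,B]:
  M: [ 1  0  1  0  1  0  1]
  T: [-2  0  0 -1 -3  1 -2]
  I: [ 0  1  0  0  0  0 -1]
Echelon form has 3 nonzero rows (pivots: σ,i,m)
Π count = n − r = 7 − 3 = 4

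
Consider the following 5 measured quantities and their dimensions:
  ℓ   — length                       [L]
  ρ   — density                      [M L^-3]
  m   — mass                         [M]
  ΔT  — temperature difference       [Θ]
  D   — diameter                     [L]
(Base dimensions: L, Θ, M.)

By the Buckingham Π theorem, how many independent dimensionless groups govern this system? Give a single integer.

2

Write exponents as rows L,Θ,M / cols ℓ,ρ,m,ΔT,D:
  L: [ 1 -3  0  0  1]
  Θ: [ 0  0  0  1  0]
  M: [ 0  1  1  0  0]
RREF → pivots at {ℓ,ρ,ΔT} ⇒ r = 3
n=5, r=3 ⇒ 2 dimensionless groups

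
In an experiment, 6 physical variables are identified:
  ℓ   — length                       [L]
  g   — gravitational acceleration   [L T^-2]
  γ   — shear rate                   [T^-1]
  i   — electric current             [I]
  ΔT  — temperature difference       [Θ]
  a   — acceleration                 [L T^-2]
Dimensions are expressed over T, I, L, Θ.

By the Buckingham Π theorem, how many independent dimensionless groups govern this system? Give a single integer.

Exponent matrix [T,I,L,Θ] × [ℓ,g,γ,i,ΔT,a]:
  T: [ 0 -2 -1  0  0 -2]
  I: [ 0  0  0  1  0  0]
  L: [ 1  1  0  0  0  1]
  Θ: [ 0  0  0  0  1  0]
Echelon form has 4 nonzero rows (pivots: ℓ,g,i,ΔT)
n=6, r=4 ⇒ 2 dimensionless groups

2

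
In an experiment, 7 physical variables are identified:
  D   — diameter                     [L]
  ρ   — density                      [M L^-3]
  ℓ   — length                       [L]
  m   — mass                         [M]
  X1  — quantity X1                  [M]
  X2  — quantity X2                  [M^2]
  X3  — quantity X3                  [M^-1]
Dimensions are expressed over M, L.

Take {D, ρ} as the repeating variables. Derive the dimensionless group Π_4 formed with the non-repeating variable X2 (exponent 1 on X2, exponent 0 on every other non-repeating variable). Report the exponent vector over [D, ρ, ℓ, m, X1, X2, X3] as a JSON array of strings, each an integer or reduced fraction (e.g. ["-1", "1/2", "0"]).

Write exponents as rows M,L / cols D,ρ,ℓ,m,X1,X2,X3:
  M: [ 0  1  0  1  1  2 -1]
  L: [ 1 -3  1  0  0  0  0]
RREF → pivots at {D,ρ} ⇒ r = 2
Repeat: D,ρ; free: ℓ,m,X1,X2,X3
RREF:
  r0: [   1    0    1    3    3    6   -3]
  r1: [   0    1    0    1    1    2   -1]
Fix exponent of X2 at 1, ℓ at 0, m at 0, X1 at 0, X3 at 0; solve each RREF row for its pivot's exponent:
  r0: exp(D) + (6)·1 = 0 ⇒ exp(D) = -6
  r1: exp(ρ) + (2)·1 = 0 ⇒ exp(ρ) = -2
Π_4 = D^-6 · ρ^-2 · X2

["-6", "-2", "0", "0", "0", "1", "0"]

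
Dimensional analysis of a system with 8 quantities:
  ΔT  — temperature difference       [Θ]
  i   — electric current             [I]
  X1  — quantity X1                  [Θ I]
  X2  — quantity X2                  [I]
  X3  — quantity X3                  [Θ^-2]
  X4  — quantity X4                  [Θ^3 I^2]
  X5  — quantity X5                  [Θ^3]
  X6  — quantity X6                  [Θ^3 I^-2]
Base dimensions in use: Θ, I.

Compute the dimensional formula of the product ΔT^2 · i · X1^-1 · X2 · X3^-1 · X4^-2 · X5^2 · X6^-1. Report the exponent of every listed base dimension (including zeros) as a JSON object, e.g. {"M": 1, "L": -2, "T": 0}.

{"Θ": 0, "I": -1}

Dimensional matrix (Θ×I by ΔT×i×X1×X2×X3×X4×X5×X6):
  Θ: [ 1  0  1  0 -2  3  3  3]
  I: [ 0  1  1  1  0  2  0 -2]
  [Θ]: (2)·1+(1)·0+(-1)·1+(1)·0+(-1)·-2+(-2)·3+(2)·3+(-1)·3 = 0
  [I]: (2)·0+(1)·1+(-1)·1+(1)·1+(-1)·0+(-2)·2+(2)·0+(-1)·-2 = -1
⇒ I^-1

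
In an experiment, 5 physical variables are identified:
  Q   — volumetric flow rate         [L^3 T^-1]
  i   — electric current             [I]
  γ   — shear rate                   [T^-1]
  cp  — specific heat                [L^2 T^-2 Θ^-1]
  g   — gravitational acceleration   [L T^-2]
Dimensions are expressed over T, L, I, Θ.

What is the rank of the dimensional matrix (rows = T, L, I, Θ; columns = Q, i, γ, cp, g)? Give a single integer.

4

Exponent matrix [T,L,I,Θ] × [Q,i,γ,cp,g]:
  T: [-1  0 -1 -2 -2]
  L: [ 3  0  0  2  1]
  I: [ 0  1  0  0  0]
  Θ: [ 0  0  0 -1  0]
RREF → pivots at {Q,i,γ,cp} ⇒ r = 4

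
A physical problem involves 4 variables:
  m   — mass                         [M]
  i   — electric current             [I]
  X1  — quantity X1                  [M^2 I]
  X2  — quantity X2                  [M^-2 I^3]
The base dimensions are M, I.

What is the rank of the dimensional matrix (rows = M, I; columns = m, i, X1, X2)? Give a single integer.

Exponent matrix [M,I] × [m,i,X1,X2]:
  M: [ 1  0  2 -2]
  I: [ 0  1  1  3]
Row reduction gives pivot columns m,i; rank = 2

2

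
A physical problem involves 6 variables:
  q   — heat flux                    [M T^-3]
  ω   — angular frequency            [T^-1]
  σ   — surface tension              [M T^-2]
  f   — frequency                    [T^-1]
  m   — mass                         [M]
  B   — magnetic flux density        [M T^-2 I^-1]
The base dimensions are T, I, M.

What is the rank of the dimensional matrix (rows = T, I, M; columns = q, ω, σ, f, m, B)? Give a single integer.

Write exponents as rows T,I,M / cols q,ω,σ,f,m,B:
  T: [-3 -1 -2 -1  0 -2]
  I: [ 0  0  0  0  0 -1]
  M: [ 1  0  1  0  1  1]
Echelon form has 3 nonzero rows (pivots: q,ω,B)

3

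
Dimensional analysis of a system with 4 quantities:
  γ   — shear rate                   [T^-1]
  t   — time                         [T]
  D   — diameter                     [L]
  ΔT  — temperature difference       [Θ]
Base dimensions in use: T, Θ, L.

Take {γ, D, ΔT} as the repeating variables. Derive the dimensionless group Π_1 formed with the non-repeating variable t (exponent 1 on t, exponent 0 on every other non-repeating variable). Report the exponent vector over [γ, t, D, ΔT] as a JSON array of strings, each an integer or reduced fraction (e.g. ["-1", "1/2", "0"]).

Exponent matrix [T,Θ,L] × [γ,t,D,ΔT]:
  T: [-1  1  0  0]
  Θ: [ 0  0  0  1]
  L: [ 0  0  1  0]
Echelon form has 3 nonzero rows (pivots: γ,D,ΔT)
Repeat: γ,D,ΔT; free: t
RREF:
  r0: [   1   -1    0    0]
  r1: [   0    0    1    0]
  r2: [   0    0    0    1]
Fix exponent of t at 1; solve each RREF row for its pivot's exponent:
  r0: exp(γ) + (-1)·1 = 0 ⇒ exp(γ) = 1
  r1: exp(D) + (0)·1 = 0 ⇒ exp(D) = 0
  r2: exp(ΔT) + (0)·1 = 0 ⇒ exp(ΔT) = 0
Π_1 = γ · t

["1", "1", "0", "0"]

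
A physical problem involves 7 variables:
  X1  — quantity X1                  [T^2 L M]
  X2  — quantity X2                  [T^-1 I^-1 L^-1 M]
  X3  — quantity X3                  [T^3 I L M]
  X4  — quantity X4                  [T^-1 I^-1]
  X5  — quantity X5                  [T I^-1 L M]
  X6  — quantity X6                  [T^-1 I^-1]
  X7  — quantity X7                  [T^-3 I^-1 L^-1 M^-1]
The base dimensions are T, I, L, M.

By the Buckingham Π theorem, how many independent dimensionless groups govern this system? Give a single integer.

4

Dimensional matrix (T×I×L×M by X1×X2×X3×X4×X5×X6×X7):
  T: [ 2 -1  3 -1  1 -1 -3]
  I: [ 0 -1  1 -1 -1 -1 -1]
  L: [ 1 -1  1  0  1  0 -1]
  M: [ 1  1  1  0  1  0 -1]
Echelon form has 3 nonzero rows (pivots: X1,X2,X3)
Π count = n − r = 7 − 3 = 4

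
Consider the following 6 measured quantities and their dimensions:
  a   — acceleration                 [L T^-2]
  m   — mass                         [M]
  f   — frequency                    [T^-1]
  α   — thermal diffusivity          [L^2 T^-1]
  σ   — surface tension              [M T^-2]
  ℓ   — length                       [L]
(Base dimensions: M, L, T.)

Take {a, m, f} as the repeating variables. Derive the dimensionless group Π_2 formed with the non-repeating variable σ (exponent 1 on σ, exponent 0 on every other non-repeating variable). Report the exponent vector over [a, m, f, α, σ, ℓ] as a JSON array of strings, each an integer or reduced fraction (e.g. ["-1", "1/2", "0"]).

Dimensional matrix (M×L×T by a×m×f×α×σ×ℓ):
  M: [ 0  1  0  0  1  0]
  L: [ 1  0  0  2  0  1]
  T: [-2  0 -1 -1 -2  0]
Echelon form has 3 nonzero rows (pivots: a,m,f)
Repeat: a,m,f; free: α,σ,ℓ
RREF:
  r0: [   1    0    0    2    0    1]
  r1: [   0    1    0    0    1    0]
  r2: [   0    0    1   -3    2   -2]
Fix exponent of σ at 1, α at 0, ℓ at 0; solve each RREF row for its pivot's exponent:
  r0: exp(a) + (0)·1 = 0 ⇒ exp(a) = 0
  r1: exp(m) + (1)·1 = 0 ⇒ exp(m) = -1
  r2: exp(f) + (2)·1 = 0 ⇒ exp(f) = -2
Π_2 = m^-1 · f^-2 · σ

["0", "-1", "-2", "0", "1", "0"]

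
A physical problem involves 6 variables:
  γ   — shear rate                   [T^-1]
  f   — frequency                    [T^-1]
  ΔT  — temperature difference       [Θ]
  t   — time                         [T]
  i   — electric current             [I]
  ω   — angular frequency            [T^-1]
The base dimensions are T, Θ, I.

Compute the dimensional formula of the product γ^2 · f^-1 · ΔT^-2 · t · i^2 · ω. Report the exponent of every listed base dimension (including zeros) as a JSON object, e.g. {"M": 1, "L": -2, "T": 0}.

Dimensional matrix (T×Θ×I by γ×f×ΔT×t×i×ω):
  T: [-1 -1  0  1  0 -1]
  Θ: [ 0  0  1  0  0  0]
  I: [ 0  0  0  0  1  0]
  [T]: (2)·-1+(-1)·-1+(-2)·0+(1)·1+(2)·0+(1)·-1 = -1
  [Θ]: (2)·0+(-1)·0+(-2)·1+(1)·0+(2)·0+(1)·0 = -2
  [I]: (2)·0+(-1)·0+(-2)·0+(1)·0+(2)·1+(1)·0 = 2
⇒ T^-1 Θ^-2 I^2

{"T": -1, "Θ": -2, "I": 2}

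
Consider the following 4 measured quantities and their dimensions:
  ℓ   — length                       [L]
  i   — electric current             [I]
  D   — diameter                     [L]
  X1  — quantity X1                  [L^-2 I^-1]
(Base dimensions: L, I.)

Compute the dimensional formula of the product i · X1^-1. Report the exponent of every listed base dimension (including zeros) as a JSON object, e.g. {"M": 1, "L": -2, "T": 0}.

Exponent matrix [L,I] × [ℓ,i,D,X1]:
  L: [ 1  0  1 -2]
  I: [ 0  1  0 -1]
  [L]: (1)·0+(-1)·-2 = 2
  [I]: (1)·1+(-1)·-1 = 2
⇒ L^2 I^2

{"L": 2, "I": 2}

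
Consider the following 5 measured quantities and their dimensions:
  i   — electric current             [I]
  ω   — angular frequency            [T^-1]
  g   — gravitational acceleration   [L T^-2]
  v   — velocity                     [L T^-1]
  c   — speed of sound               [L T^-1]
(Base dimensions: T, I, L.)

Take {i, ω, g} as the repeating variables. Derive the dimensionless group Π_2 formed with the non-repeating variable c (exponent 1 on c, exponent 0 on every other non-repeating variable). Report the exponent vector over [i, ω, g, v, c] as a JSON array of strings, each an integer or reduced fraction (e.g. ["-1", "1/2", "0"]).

Exponent matrix [T,I,L] × [i,ω,g,v,c]:
  T: [ 0 -1 -2 -1 -1]
  I: [ 1  0  0  0  0]
  L: [ 0  0  1  1  1]
Row reduction gives pivot columns i,ω,g; rank = 3
Pivot set = {i,ω,g}, free = {v,c}
RREF:
  r0: [   1    0    0    0    0]
  r1: [   0    1    0   -1   -1]
  r2: [   0    0    1    1    1]
Fix exponent of c at 1, v at 0; solve each RREF row for its pivot's exponent:
  r0: exp(i) + (0)·1 = 0 ⇒ exp(i) = 0
  r1: exp(ω) + (-1)·1 = 0 ⇒ exp(ω) = 1
  r2: exp(g) + (1)·1 = 0 ⇒ exp(g) = -1
Π_2 = ω · g^-1 · c

["0", "1", "-1", "0", "1"]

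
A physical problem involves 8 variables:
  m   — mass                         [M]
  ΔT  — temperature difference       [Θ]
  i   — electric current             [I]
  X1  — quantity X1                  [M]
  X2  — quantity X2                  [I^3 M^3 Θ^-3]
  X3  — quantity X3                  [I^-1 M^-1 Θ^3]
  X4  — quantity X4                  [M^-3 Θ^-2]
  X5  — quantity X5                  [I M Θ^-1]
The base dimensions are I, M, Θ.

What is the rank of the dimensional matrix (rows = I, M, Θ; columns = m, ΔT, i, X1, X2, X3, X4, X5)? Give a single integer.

Dimensional matrix (I×M×Θ by m×ΔT×i×X1×X2×X3×X4×X5):
  I: [ 0  0  1  0  3 -1  0  1]
  M: [ 1  0  0  1  3 -1 -3  1]
  Θ: [ 0  1  0  0 -3  3 -2 -1]
Row reduction gives pivot columns m,ΔT,i; rank = 3

3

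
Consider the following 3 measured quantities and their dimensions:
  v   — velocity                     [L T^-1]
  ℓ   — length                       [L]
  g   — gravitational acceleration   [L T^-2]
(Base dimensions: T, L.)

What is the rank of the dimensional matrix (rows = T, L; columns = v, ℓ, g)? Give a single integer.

Dimensional matrix (T×L by v×ℓ×g):
  T: [-1  0 -2]
  L: [ 1  1  1]
Row reduction gives pivot columns v,ℓ; rank = 2

2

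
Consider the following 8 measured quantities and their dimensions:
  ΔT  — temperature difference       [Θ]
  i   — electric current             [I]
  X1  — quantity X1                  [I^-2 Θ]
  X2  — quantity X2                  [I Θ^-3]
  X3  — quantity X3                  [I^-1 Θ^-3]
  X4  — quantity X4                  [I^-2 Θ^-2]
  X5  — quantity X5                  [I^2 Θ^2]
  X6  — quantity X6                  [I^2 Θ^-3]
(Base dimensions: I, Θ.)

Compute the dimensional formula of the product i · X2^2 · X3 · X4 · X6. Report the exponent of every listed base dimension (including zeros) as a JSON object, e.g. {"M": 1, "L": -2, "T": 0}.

Dimensional matrix (I×Θ by ΔT×i×X1×X2×X3×X4×X5×X6):
  I: [ 0  1 -2  1 -1 -2  2  2]
  Θ: [ 1  0  1 -3 -3 -2  2 -3]
  [I]: (1)·1+(2)·1+(1)·-1+(1)·-2+(1)·2 = 2
  [Θ]: (1)·0+(2)·-3+(1)·-3+(1)·-2+(1)·-3 = -14
⇒ I^2 Θ^-14

{"I": 2, "Θ": -14}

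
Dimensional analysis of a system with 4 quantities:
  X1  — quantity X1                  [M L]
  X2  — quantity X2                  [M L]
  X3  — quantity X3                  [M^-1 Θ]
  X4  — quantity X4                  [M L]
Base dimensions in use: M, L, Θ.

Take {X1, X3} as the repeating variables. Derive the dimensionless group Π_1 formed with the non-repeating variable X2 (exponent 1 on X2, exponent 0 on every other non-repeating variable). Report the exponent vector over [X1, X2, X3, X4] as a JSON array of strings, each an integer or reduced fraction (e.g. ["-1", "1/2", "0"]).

Exponent matrix [M,L,Θ] × [X1,X2,X3,X4]:
  M: [ 1  1 -1  1]
  L: [ 1  1  0  1]
  Θ: [ 0  0  1  0]
Echelon form has 2 nonzero rows (pivots: X1,X3)
Repeat: X1,X3; free: X2,X4
RREF:
  r0: [   1    1    0    1]
  r1: [   0    0    1    0]
  r2: [   0    0    0    0]
Fix exponent of X2 at 1, X4 at 0; solve each RREF row for its pivot's exponent:
  r0: exp(X1) + (1)·1 = 0 ⇒ exp(X1) = -1
  r1: exp(X3) + (0)·1 = 0 ⇒ exp(X3) = 0
Π_1 = X1^-1 · X2

["-1", "1", "0", "0"]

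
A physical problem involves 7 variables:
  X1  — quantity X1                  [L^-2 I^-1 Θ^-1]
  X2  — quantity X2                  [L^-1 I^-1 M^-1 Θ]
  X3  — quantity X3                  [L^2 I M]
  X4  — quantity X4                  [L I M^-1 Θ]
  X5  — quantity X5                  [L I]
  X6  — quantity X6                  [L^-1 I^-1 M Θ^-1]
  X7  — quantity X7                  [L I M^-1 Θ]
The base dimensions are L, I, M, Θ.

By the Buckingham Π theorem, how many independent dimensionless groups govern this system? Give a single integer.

Dimensional matrix (L×I×M×Θ by X1×X2×X3×X4×X5×X6×X7):
  L: [-2 -1  2  1  1 -1  1]
  I: [-1 -1  1  1  1 -1  1]
  M: [ 0 -1  1 -1  0  1 -1]
  Θ: [-1  1  0  1  0 -1  1]
RREF → pivots at {X1,X2,X3} ⇒ r = 3
7 vars − rank 3 = 4 Π groups

4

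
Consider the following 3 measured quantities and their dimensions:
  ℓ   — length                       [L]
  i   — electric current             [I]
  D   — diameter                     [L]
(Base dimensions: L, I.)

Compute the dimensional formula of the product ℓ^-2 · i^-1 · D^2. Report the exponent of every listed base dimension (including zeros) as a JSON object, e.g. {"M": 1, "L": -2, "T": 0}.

Write exponents as rows L,I / cols ℓ,i,D:
  L: [ 1  0  1]
  I: [ 0  1  0]
  [L]: (-2)·1+(-1)·0+(2)·1 = 0
  [I]: (-2)·0+(-1)·1+(2)·0 = -1
⇒ I^-1

{"L": 0, "I": -1}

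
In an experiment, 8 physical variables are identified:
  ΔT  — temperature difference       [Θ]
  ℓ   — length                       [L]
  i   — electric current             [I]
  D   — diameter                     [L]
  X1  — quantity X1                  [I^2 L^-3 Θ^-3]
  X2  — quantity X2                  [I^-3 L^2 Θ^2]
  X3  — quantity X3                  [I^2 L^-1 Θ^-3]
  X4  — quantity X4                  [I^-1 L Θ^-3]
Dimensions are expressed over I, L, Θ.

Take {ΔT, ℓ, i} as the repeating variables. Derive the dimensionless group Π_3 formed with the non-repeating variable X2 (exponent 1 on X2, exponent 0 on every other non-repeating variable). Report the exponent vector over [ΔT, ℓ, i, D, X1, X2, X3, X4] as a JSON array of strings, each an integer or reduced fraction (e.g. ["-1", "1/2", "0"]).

["-2", "-2", "3", "0", "0", "1", "0", "0"]

Dimensional matrix (I×L×Θ by ΔT×ℓ×i×D×X1×X2×X3×X4):
  I: [ 0  0  1  0  2 -3  2 -1]
  L: [ 0  1  0  1 -3  2 -1  1]
  Θ: [ 1  0  0  0 -3  2 -3 -3]
RREF → pivots at {ΔT,ℓ,i} ⇒ r = 3
Repeat: ΔT,ℓ,i; free: D,X1,X2,X3,X4
RREF:
  r0: [   1    0    0    0   -3    2   -3   -3]
  r1: [   0    1    0    1   -3    2   -1    1]
  r2: [   0    0    1    0    2   -3    2   -1]
Fix exponent of X2 at 1, D at 0, X1 at 0, X3 at 0, X4 at 0; solve each RREF row for its pivot's exponent:
  r0: exp(ΔT) + (2)·1 = 0 ⇒ exp(ΔT) = -2
  r1: exp(ℓ) + (2)·1 = 0 ⇒ exp(ℓ) = -2
  r2: exp(i) + (-3)·1 = 0 ⇒ exp(i) = 3
Π_3 = ΔT^-2 · ℓ^-2 · i^3 · X2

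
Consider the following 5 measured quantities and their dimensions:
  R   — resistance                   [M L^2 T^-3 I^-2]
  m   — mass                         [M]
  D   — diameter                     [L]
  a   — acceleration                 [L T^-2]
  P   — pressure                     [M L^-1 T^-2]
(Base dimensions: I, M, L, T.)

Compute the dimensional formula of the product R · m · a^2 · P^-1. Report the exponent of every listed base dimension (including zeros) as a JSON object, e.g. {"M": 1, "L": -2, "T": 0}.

Dimensional matrix (I×M×L×T by R×m×D×a×P):
  I: [-2  0  0  0  0]
  M: [ 1  1  0  0  1]
  L: [ 2  0  1  1 -1]
  T: [-3  0  0 -2 -2]
  [I]: (1)·-2+(1)·0+(2)·0+(-1)·0 = -2
  [M]: (1)·1+(1)·1+(2)·0+(-1)·1 = 1
  [L]: (1)·2+(1)·0+(2)·1+(-1)·-1 = 5
  [T]: (1)·-3+(1)·0+(2)·-2+(-1)·-2 = -5
⇒ I^-2 M L^5 T^-5

{"I": -2, "M": 1, "L": 5, "T": -5}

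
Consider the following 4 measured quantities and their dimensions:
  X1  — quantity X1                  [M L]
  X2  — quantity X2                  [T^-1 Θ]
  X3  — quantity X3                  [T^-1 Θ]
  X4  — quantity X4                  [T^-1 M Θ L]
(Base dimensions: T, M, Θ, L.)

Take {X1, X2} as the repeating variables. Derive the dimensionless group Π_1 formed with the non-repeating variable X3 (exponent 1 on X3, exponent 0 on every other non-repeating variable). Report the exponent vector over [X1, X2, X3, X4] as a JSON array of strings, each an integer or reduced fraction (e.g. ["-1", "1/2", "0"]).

Write exponents as rows T,M,Θ,L / cols X1,X2,X3,X4:
  T: [ 0 -1 -1 -1]
  M: [ 1  0  0  1]
  Θ: [ 0  1  1  1]
  L: [ 1  0  0  1]
RREF → pivots at {X1,X2} ⇒ r = 2
Repeat: X1,X2; free: X3,X4
RREF:
  r0: [   1    0    0    1]
  r1: [   0    1    1    1]
  r2: [   0    0    0    0]
  r3: [   0    0    0    0]
Fix exponent of X3 at 1, X4 at 0; solve each RREF row for its pivot's exponent:
  r0: exp(X1) + (0)·1 = 0 ⇒ exp(X1) = 0
  r1: exp(X2) + (1)·1 = 0 ⇒ exp(X2) = -1
Π_1 = X2^-1 · X3

["0", "-1", "1", "0"]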